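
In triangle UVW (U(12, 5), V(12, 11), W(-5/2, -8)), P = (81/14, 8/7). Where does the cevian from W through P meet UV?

Barycentric coordinates of P with respect to UVW: (2/7, 2/7, 3/7).
On side UV the W-coordinate is zero; dropping P's W-weight 3/7 and renormalizing the remaining 2/7 : 2/7 gives weights 1/2, 1/2 on U, V.
Q = (1/2)·(12, 5) + (1/2)·(12, 11) = (12, 8).

(12, 8)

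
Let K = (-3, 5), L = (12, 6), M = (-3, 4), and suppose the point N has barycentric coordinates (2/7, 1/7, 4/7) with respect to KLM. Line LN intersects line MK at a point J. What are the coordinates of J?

Line LN meets MK where the L-coordinate vanishes; zeroing N's L-weight and renormalizing leaves M, K-weights 4/7 : 2/7 → (2/3, 1/3).
So J = (2/3)·M + (1/3)·K = (-3, 13/3).

(-3, 13/3)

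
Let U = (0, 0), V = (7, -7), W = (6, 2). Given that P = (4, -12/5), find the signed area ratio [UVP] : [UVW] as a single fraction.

[UVW] = ½·(0·(-7−2) + 7·(2−0) + 6·(0−(-7))) = ½·(0 + 14 + 42) = 28.
[UVP] = ½·(0·(-7−(-12/5)) + 7·(-12/5−0) + 4·(0−(-7))) = ½·(0 − 84/5 + 28) = 28/5, so the ratio is (28/5)/28 = 1/5.

1/5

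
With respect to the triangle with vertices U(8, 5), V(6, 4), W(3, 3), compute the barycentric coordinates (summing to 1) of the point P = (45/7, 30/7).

Signed area of the reference triangle: [UVW] = ½·(8·(4−3) + 6·(3−5) + 3·(5−4)) = ½·(8 − 12 + 3) = -1/2.
[PVW] = ½·((45/7)·(4−3) + 6·(3−(30/7)) + 3·(30/7−4)) = ½·(45/7 − 54/7 + 6/7) = -3/14, so the U-coordinate is (-3/14)/(-1/2) = 3/7.
[UPW] = ½·(8·(30/7−3) + (45/7)·(3−5) + 3·(5−(30/7))) = ½·(72/7 − 90/7 + 15/7) = -3/14, so the V-coordinate is 3/7.
[UVP] = ½·(8·(4−(30/7)) + 6·(30/7−5) + (45/7)·(5−4)) = ½·(-16/7 − 30/7 + 45/7) = -1/14, so the W-coordinate is 1/7.

(3/7, 3/7, 1/7)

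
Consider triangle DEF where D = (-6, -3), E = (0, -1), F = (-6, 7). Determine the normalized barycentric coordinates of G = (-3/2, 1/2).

Signed area of the reference triangle: [DEF] = ½·((-6)·(-1−7) + 0·(7−(-3)) + (-6)·(-3−(-1))) = ½·(48 + 0 + 12) = 30.
[GEF] = ½·((-3/2)·(-1−7) + 0·(7−(1/2)) + (-6)·(1/2−(-1))) = ½·(12 + 0 − 9) = 3/2, so the D-coordinate is (3/2)/30 = 1/20.
[DGF] = ½·((-6)·(1/2−7) + (-3/2)·(7−(-3)) + (-6)·(-3−(1/2))) = ½·(39 − 15 + 21) = 45/2, so the E-coordinate is 3/4.
[DEG] = ½·((-6)·(-1−(1/2)) + 0·(1/2−(-3)) + (-3/2)·(-3−(-1))) = ½·(9 + 0 + 3) = 6, so the F-coordinate is 1/5.

(1/20, 3/4, 1/5)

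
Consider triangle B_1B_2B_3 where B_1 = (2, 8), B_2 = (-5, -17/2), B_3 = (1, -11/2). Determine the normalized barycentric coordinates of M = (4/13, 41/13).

(9/13, 3/13, 1/13)

Signed area of the reference triangle: [B_1B_2B_3] = ½·(2·(-17/2−(-11/2)) + (-5)·(-11/2−8) + 1·(8−(-17/2))) = ½·(-6 + 135/2 + 33/2) = 39.
[MB_2B_3] = ½·((4/13)·(-17/2−(-11/2)) + (-5)·(-11/2−(41/13)) + 1·(41/13−(-17/2))) = ½·(-12/13 + 1125/26 + 303/26) = 27, so the B_1-coordinate is 27/39 = 9/13.
[B_1MB_3] = ½·(2·(41/13−(-11/2)) + (4/13)·(-11/2−8) + 1·(8−(41/13))) = ½·(225/13 − 54/13 + 63/13) = 9, so the B_2-coordinate is 3/13.
[B_1B_2M] = ½·(2·(-17/2−(41/13)) + (-5)·(41/13−8) + (4/13)·(8−(-17/2))) = ½·(-303/13 + 315/13 + 66/13) = 3, so the B_3-coordinate is 1/13.
Check: 9/13 + 3/13 + 1/13 = 1.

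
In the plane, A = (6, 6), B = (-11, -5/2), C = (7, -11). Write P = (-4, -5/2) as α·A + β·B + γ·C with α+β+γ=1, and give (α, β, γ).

Signed area of the reference triangle: [ABC] = ½·(6·(-5/2−(-11)) + (-11)·(-11−6) + 7·(6−(-5/2))) = ½·(51 + 187 + 119/2) = 595/4.
[PBC] = ½·((-4)·(-5/2−(-11)) + (-11)·(-11−(-5/2)) + 7·(-5/2−(-5/2))) = ½·(-34 + 187/2 + 0) = 119/4, so the A-coordinate is (119/4)/(595/4) = 1/5.
[APC] = ½·(6·(-5/2−(-11)) + (-4)·(-11−6) + 7·(6−(-5/2))) = ½·(51 + 68 + 119/2) = 357/4, so the B-coordinate is 3/5.
[ABP] = ½·(6·(-5/2−(-5/2)) + (-11)·(-5/2−6) + (-4)·(6−(-5/2))) = ½·(0 + 187/2 − 34) = 119/4, so the C-coordinate is 1/5.
Check: 1/5 + 3/5 + 1/5 = 1.

(1/5, 3/5, 1/5)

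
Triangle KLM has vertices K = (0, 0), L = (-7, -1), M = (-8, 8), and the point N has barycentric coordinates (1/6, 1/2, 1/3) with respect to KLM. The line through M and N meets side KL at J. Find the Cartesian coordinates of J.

Line MN meets KL where the M-coordinate vanishes; zeroing N's M-weight and renormalizing leaves K, L-weights 1/6 : 1/2 → (1/4, 3/4).
So J = (1/4)·K + (3/4)·L = (-21/4, -3/4).

(-21/4, -3/4)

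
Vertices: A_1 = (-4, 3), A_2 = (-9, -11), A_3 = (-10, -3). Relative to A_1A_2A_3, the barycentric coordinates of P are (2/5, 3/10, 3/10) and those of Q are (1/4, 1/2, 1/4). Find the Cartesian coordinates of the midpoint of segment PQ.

Barycentric coordinates of the midpoint are the average: (13/40, 2/5, 11/40).
Converting: (13/40)·A_1 + (2/5)·A_2 + (11/40)·A_3 = (-153/20, -17/4).

(-153/20, -17/4)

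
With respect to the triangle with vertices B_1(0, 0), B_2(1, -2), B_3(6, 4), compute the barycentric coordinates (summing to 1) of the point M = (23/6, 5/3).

Signed area of the reference triangle: [B_1B_2B_3] = ½·(0·(-2−4) + 1·(4−0) + 6·(0−(-2))) = ½·(0 + 4 + 12) = 8.
[MB_2B_3] = ½·((23/6)·(-2−4) + 1·(4−(5/3)) + 6·(5/3−(-2))) = ½·(-23 + 7/3 + 22) = 2/3, so the B_1-coordinate is (2/3)/8 = 1/12.
[B_1MB_3] = ½·(0·(5/3−4) + (23/6)·(4−0) + 6·(0−(5/3))) = ½·(0 + 46/3 − 10) = 8/3, so the B_2-coordinate is 1/3.
[B_1B_2M] = ½·(0·(-2−(5/3)) + 1·(5/3−0) + (23/6)·(0−(-2))) = ½·(0 + 5/3 + 23/3) = 14/3, so the B_3-coordinate is 7/12.

(1/12, 1/3, 7/12)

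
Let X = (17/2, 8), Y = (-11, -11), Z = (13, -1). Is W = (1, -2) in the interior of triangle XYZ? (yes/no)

yes

Barycentric coordinates of W: (32/87, 25/58, 35/174).
The three coordinates are positive, positive, positive; a point is interior exactly when all three are positive.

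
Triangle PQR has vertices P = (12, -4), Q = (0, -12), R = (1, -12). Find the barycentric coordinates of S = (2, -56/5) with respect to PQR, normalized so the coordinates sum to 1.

Signed area of the reference triangle: [PQR] = ½·(12·(-12−(-12)) + 0·(-12−(-4)) + 1·(-4−(-12))) = ½·(0 + 0 + 8) = 4.
[SQR] = ½·(2·(-12−(-12)) + 0·(-12−(-56/5)) + 1·(-56/5−(-12))) = ½·(0 + 0 + 4/5) = 2/5, so the P-coordinate is (2/5)/4 = 1/10.
[PSR] = ½·(12·(-56/5−(-12)) + 2·(-12−(-4)) + 1·(-4−(-56/5))) = ½·(48/5 − 16 + 36/5) = 2/5, so the Q-coordinate is 1/10.
[PQS] = ½·(12·(-12−(-56/5)) + 0·(-56/5−(-4)) + 2·(-4−(-12))) = ½·(-48/5 + 0 + 16) = 16/5, so the R-coordinate is 4/5.
Check: 1/10 + 1/10 + 4/5 = 1.

(1/10, 1/10, 4/5)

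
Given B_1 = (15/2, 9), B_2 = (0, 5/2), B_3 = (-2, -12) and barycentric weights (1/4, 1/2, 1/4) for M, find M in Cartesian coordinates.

(11/8, 1/2)

M = (1/4)·B_1 + (1/2)·B_2 + (1/4)·B_3.
x-coordinate: (1/4)·(15/2) + (1/2)·0 + (1/4)·(-2) = 11/8.
y-coordinate: (1/4)·9 + (1/2)·(5/2) + (1/4)·(-12) = 1/2.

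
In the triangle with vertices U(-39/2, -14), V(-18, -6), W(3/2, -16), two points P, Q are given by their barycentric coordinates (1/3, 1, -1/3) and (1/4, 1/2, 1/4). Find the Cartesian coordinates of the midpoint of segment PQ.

(-77/4, -95/12)

Barycentric coordinates of the midpoint are the average: (7/24, 3/4, -1/24).
Converting: (7/24)·U + (3/4)·V + (-1/24)·W = (-77/4, -95/12).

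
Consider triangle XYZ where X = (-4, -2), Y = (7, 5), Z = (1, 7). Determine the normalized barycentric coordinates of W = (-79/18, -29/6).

Signed area of the reference triangle: [XYZ] = ½·((-4)·(5−7) + 7·(7−(-2)) + 1·(-2−5)) = ½·(8 + 63 − 7) = 32.
[WYZ] = ½·((-79/18)·(5−7) + 7·(7−(-29/6)) + 1·(-29/6−5)) = ½·(79/9 + 497/6 − 59/6) = 368/9, so the X-coordinate is (368/9)/32 = 23/18.
[XWZ] = ½·((-4)·(-29/6−7) + (-79/18)·(7−(-2)) + 1·(-2−(-29/6))) = ½·(142/3 − 79/2 + 17/6) = 16/3, so the Y-coordinate is 1/6.
[XYW] = ½·((-4)·(5−(-29/6)) + 7·(-29/6−(-2)) + (-79/18)·(-2−5)) = ½·(-118/3 − 119/6 + 553/18) = -128/9, so the Z-coordinate is -4/9.
Check: 23/18 + 1/6 − 4/9 = 1.

(23/18, 1/6, -4/9)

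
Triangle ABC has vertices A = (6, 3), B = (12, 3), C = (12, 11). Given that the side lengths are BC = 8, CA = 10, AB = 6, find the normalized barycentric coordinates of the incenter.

(1/3, 5/12, 1/4)

The incenter has barycentric coordinates proportional to the opposite side lengths: (8 : 10 : 6).
Normalizing by 8+10+6 = 24 gives (1/3, 5/12, 1/4).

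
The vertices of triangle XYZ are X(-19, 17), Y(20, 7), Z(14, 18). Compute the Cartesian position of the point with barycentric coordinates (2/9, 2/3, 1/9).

W = (2/9)·X + (2/3)·Y + (1/9)·Z.
x-coordinate: (2/9)·(-19) + (2/3)·20 + (1/9)·14 = 32/3.
y-coordinate: (2/9)·17 + (2/3)·7 + (1/9)·18 = 94/9.

(32/3, 94/9)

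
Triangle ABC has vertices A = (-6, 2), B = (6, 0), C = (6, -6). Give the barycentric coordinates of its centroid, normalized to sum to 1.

The centroid is the average of the vertices, so each weight is 1/3.

(1/3, 1/3, 1/3)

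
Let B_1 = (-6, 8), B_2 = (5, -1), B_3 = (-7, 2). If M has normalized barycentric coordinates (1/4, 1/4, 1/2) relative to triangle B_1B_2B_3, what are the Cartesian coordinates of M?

M = (1/4)·B_1 + (1/4)·B_2 + (1/2)·B_3.
x-coordinate: (1/4)·(-6) + (1/4)·5 + (1/2)·(-7) = -15/4.
y-coordinate: (1/4)·8 + (1/4)·(-1) + (1/2)·2 = 11/4.

(-15/4, 11/4)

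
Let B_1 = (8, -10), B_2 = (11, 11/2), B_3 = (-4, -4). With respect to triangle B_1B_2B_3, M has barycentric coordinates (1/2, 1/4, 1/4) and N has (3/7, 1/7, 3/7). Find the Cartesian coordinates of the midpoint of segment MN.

Barycentric coordinates of the midpoint are the average: (13/28, 11/56, 19/56).
Converting: (13/28)·B_1 + (11/56)·B_2 + (19/56)·B_3 = (253/56, -551/112).

(253/56, -551/112)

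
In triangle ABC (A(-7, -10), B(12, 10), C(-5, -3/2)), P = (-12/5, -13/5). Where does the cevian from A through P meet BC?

Barycentric coordinates of P with respect to ABC: (2/5, 1/5, 2/5).
On side BC the A-coordinate is zero; dropping P's A-weight 2/5 and renormalizing the remaining 1/5 : 2/5 gives weights 1/3, 2/3 on B, C.
Q = (1/3)·(12, 10) + (2/3)·(-5, -3/2) = (2/3, 7/3).

(2/3, 7/3)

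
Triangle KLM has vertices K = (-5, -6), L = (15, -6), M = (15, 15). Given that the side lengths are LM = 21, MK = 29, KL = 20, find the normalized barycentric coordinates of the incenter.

(3/10, 29/70, 2/7)

The incenter has barycentric coordinates proportional to the opposite side lengths: (21 : 29 : 20).
Normalizing by 21+29+20 = 70 gives (3/10, 29/70, 2/7).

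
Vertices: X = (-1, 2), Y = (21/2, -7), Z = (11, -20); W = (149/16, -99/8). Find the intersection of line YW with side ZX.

Barycentric coordinates of W with respect to XYZ: (1/8, 3/8, 1/2).
On side ZX the Y-coordinate is zero; dropping W's Y-weight 3/8 and renormalizing the remaining 1/2 : 1/8 gives weights 4/5, 1/5 on Z, X.
V = (4/5)·(11, -20) + (1/5)·(-1, 2) = (43/5, -78/5).

(43/5, -78/5)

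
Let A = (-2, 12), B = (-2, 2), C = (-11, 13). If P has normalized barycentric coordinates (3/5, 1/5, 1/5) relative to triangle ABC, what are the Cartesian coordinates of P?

(-19/5, 51/5)

P = (3/5)·A + (1/5)·B + (1/5)·C.
x-coordinate: (3/5)·(-2) + (1/5)·(-2) + (1/5)·(-11) = -19/5.
y-coordinate: (3/5)·12 + (1/5)·2 + (1/5)·13 = 51/5.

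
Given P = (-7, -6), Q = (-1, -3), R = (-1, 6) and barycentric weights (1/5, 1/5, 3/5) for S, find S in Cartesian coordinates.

(-11/5, 9/5)

S = (1/5)·P + (1/5)·Q + (3/5)·R.
x-coordinate: (1/5)·(-7) + (1/5)·(-1) + (3/5)·(-1) = -11/5.
y-coordinate: (1/5)·(-6) + (1/5)·(-3) + (3/5)·6 = 9/5.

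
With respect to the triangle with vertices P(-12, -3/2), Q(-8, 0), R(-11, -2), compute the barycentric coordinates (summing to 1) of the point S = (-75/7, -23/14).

Signed area of the reference triangle: [PQR] = ½·((-12)·(0−(-2)) + (-8)·(-2−(-3/2)) + (-11)·(-3/2−0)) = ½·(-24 + 4 + 33/2) = -7/4.
[SQR] = ½·((-75/7)·(0−(-2)) + (-8)·(-2−(-23/14)) + (-11)·(-23/14−0)) = ½·(-150/7 + 20/7 + 253/14) = -1/4, so the P-coordinate is (-1/4)/(-7/4) = 1/7.
[PSR] = ½·((-12)·(-23/14−(-2)) + (-75/7)·(-2−(-3/2)) + (-11)·(-3/2−(-23/14))) = ½·(-30/7 + 75/14 − 11/7) = -1/4, so the Q-coordinate is 1/7.
[PQS] = ½·((-12)·(0−(-23/14)) + (-8)·(-23/14−(-3/2)) + (-75/7)·(-3/2−0)) = ½·(-138/7 + 8/7 + 225/14) = -5/4, so the R-coordinate is 5/7.
Check: 1/7 + 1/7 + 5/7 = 1.

(1/7, 1/7, 5/7)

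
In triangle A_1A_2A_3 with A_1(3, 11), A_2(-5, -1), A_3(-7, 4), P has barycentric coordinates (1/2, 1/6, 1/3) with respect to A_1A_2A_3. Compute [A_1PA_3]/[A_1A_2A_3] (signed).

The signed ratio [A_1PA_3]/[A_1A_2A_3] equals the barycentric coordinate of P at vertex A_2, which is 1/6.

1/6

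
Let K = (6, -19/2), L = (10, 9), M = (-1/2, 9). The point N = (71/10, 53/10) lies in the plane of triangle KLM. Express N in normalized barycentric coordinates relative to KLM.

Signed area of the reference triangle: [KLM] = ½·(6·(9−9) + 10·(9−(-19/2)) + (-1/2)·(-19/2−9)) = ½·(0 + 185 + 37/4) = 777/8.
[NLM] = ½·((71/10)·(9−9) + 10·(9−(53/10)) + (-1/2)·(53/10−9)) = ½·(0 + 37 + 37/20) = 777/40, so the K-coordinate is (777/40)/(777/8) = 1/5.
[KNM] = ½·(6·(53/10−9) + (71/10)·(9−(-19/2)) + (-1/2)·(-19/2−(53/10))) = ½·(-111/5 + 2627/20 + 37/5) = 2331/40, so the L-coordinate is 3/5.
[KLN] = ½·(6·(9−(53/10)) + 10·(53/10−(-19/2)) + (71/10)·(-19/2−9)) = ½·(111/5 + 148 − 2627/20) = 777/40, so the M-coordinate is 1/5.
Check: 1/5 + 3/5 + 1/5 = 1.

(1/5, 3/5, 1/5)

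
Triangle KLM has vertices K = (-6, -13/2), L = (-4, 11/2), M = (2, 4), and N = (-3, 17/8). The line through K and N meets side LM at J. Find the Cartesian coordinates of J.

Barycentric coordinates of N with respect to KLM: (1/4, 1/2, 1/4).
On side LM the K-coordinate is zero; dropping N's K-weight 1/4 and renormalizing the remaining 1/2 : 1/4 gives weights 2/3, 1/3 on L, M.
J = (2/3)·(-4, 11/2) + (1/3)·(2, 4) = (-2, 5).

(-2, 5)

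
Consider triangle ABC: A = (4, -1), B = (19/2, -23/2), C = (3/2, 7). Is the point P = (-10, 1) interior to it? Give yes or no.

Barycentric coordinates of P: (1043/71, -428/71, -544/71).
The three coordinates are positive, negative, negative; a point is interior exactly when all three are positive.

no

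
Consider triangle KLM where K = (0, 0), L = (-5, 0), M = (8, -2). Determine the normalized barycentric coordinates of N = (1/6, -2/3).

Signed area of the reference triangle: [KLM] = ½·(0·(0−(-2)) + (-5)·(-2−0) + 8·(0−0)) = ½·(0 + 10 + 0) = 5.
[NLM] = ½·((1/6)·(0−(-2)) + (-5)·(-2−(-2/3)) + 8·(-2/3−0)) = ½·(1/3 + 20/3 − 16/3) = 5/6, so the K-coordinate is (5/6)/5 = 1/6.
[KNM] = ½·(0·(-2/3−(-2)) + (1/6)·(-2−0) + 8·(0−(-2/3))) = ½·(0 − 1/3 + 16/3) = 5/2, so the L-coordinate is 1/2.
[KLN] = ½·(0·(0−(-2/3)) + (-5)·(-2/3−0) + (1/6)·(0−0)) = ½·(0 + 10/3 + 0) = 5/3, so the M-coordinate is 1/3.

(1/6, 1/2, 1/3)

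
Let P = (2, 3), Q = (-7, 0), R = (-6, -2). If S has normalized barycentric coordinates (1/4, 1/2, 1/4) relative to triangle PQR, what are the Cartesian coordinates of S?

(-9/2, 1/4)

S = (1/4)·P + (1/2)·Q + (1/4)·R.
x-coordinate: (1/4)·2 + (1/2)·(-7) + (1/4)·(-6) = -9/2.
y-coordinate: (1/4)·3 + (1/2)·0 + (1/4)·(-2) = 1/4.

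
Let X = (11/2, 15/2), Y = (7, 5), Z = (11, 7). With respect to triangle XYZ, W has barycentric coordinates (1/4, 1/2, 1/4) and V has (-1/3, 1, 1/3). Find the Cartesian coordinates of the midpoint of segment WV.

(395/48, 263/48)

Barycentric coordinates of the midpoint are the average: (-1/24, 3/4, 7/24).
Converting: (-1/24)·X + (3/4)·Y + (7/24)·Z = (395/48, 263/48).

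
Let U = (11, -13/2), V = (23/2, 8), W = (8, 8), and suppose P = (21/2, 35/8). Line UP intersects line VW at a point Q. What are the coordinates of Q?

Barycentric coordinates of P with respect to UVW: (1/4, 1/2, 1/4).
On side VW the U-coordinate is zero; dropping P's U-weight 1/4 and renormalizing the remaining 1/2 : 1/4 gives weights 2/3, 1/3 on V, W.
Q = (2/3)·(23/2, 8) + (1/3)·(8, 8) = (31/3, 8).

(31/3, 8)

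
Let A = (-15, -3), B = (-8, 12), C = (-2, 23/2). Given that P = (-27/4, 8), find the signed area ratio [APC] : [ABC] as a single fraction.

1/4

[ABC] = ½·((-15)·(12−(23/2)) + (-8)·(23/2−(-3)) + (-2)·(-3−12)) = ½·(-15/2 − 116 + 30) = -187/4.
[APC] = ½·((-15)·(8−(23/2)) + (-27/4)·(23/2−(-3)) + (-2)·(-3−8)) = ½·(105/2 − 783/8 + 22) = -187/16, so the ratio is (-187/16)/(-187/4) = 1/4.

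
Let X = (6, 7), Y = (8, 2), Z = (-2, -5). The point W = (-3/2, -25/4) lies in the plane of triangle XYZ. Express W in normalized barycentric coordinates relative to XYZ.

Signed area of the reference triangle: [XYZ] = ½·(6·(2−(-5)) + 8·(-5−7) + (-2)·(7−2)) = ½·(42 − 96 − 10) = -32.
[WYZ] = ½·((-3/2)·(2−(-5)) + 8·(-5−(-25/4)) + (-2)·(-25/4−2)) = ½·(-21/2 + 10 + 33/2) = 8, so the X-coordinate is 8/(-32) = -1/4.
[XWZ] = ½·(6·(-25/4−(-5)) + (-3/2)·(-5−7) + (-2)·(7−(-25/4))) = ½·(-15/2 + 18 − 53/2) = -8, so the Y-coordinate is 1/4.
[XYW] = ½·(6·(2−(-25/4)) + 8·(-25/4−7) + (-3/2)·(7−2)) = ½·(99/2 − 106 − 15/2) = -32, so the Z-coordinate is 1.

(-1/4, 1/4, 1)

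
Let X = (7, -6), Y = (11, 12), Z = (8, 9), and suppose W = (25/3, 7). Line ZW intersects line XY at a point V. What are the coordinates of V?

Barycentric coordinates of W with respect to XYZ: (1/6, 1/6, 2/3).
On side XY the Z-coordinate is zero; dropping W's Z-weight 2/3 and renormalizing the remaining 1/6 : 1/6 gives weights 1/2, 1/2 on X, Y.
V = (1/2)·(7, -6) + (1/2)·(11, 12) = (9, 3).

(9, 3)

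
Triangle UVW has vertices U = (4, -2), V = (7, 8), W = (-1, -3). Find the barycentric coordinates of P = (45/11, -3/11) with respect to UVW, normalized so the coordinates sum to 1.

Signed area of the reference triangle: [UVW] = ½·(4·(8−(-3)) + 7·(-3−(-2)) + (-1)·(-2−8)) = ½·(44 − 7 + 10) = 47/2.
[PVW] = ½·((45/11)·(8−(-3)) + 7·(-3−(-3/11)) + (-1)·(-3/11−8)) = ½·(45 − 210/11 + 91/11) = 188/11, so the U-coordinate is (188/11)/(47/2) = 8/11.
[UPW] = ½·(4·(-3/11−(-3)) + (45/11)·(-3−(-2)) + (-1)·(-2−(-3/11))) = ½·(120/11 − 45/11 + 19/11) = 47/11, so the V-coordinate is 2/11.
[UVP] = ½·(4·(8−(-3/11)) + 7·(-3/11−(-2)) + (45/11)·(-2−8)) = ½·(364/11 + 133/11 − 450/11) = 47/22, so the W-coordinate is 1/11.
Check: 8/11 + 2/11 + 1/11 = 1.

(8/11, 2/11, 1/11)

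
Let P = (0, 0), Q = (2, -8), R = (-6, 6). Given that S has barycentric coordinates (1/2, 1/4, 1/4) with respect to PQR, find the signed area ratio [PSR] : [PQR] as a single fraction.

The signed ratio [PSR]/[PQR] equals the barycentric coordinate of S at vertex Q, which is 1/4.

1/4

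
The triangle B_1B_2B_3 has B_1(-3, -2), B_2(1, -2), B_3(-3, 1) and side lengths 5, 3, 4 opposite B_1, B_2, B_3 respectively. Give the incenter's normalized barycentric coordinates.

The incenter has barycentric coordinates proportional to the opposite side lengths: (5 : 3 : 4).
Normalizing by 5+3+4 = 12 gives (5/12, 1/4, 1/3).

(5/12, 1/4, 1/3)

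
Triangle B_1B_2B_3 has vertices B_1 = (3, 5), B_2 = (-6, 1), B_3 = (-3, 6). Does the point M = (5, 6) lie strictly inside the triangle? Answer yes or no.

no

Barycentric coordinates of M: (40/33, -8/33, 1/33).
The three coordinates are positive, negative, positive; a point is interior exactly when all three are positive.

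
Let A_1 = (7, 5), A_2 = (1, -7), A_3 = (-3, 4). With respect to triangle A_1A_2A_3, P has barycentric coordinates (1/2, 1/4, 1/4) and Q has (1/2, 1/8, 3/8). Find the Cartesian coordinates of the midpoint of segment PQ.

Barycentric coordinates of the midpoint are the average: (1/2, 3/16, 5/16).
Converting: (1/2)·A_1 + (3/16)·A_2 + (5/16)·A_3 = (11/4, 39/16).

(11/4, 39/16)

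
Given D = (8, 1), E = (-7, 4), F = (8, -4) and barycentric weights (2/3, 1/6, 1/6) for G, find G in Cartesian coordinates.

G = (2/3)·D + (1/6)·E + (1/6)·F.
x-coordinate: (2/3)·8 + (1/6)·(-7) + (1/6)·8 = 11/2.
y-coordinate: (2/3)·1 + (1/6)·4 + (1/6)·(-4) = 2/3.

(11/2, 2/3)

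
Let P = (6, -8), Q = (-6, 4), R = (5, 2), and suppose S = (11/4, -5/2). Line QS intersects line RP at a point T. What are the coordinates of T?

Barycentric coordinates of S with respect to PQR: (1/2, 1/4, 1/4).
On side RP the Q-coordinate is zero; dropping S's Q-weight 1/4 and renormalizing the remaining 1/4 : 1/2 gives weights 1/3, 2/3 on R, P.
T = (1/3)·(5, 2) + (2/3)·(6, -8) = (17/3, -14/3).

(17/3, -14/3)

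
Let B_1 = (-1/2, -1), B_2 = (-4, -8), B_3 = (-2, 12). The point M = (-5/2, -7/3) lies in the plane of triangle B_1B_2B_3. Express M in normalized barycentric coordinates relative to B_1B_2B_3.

(1/3, 1/2, 1/6)

Signed area of the reference triangle: [B_1B_2B_3] = ½·((-1/2)·(-8−12) + (-4)·(12−(-1)) + (-2)·(-1−(-8))) = ½·(10 − 52 − 14) = -28.
[MB_2B_3] = ½·((-5/2)·(-8−12) + (-4)·(12−(-7/3)) + (-2)·(-7/3−(-8))) = ½·(50 − 172/3 − 34/3) = -28/3, so the B_1-coordinate is (-28/3)/(-28) = 1/3.
[B_1MB_3] = ½·((-1/2)·(-7/3−12) + (-5/2)·(12−(-1)) + (-2)·(-1−(-7/3))) = ½·(43/6 − 65/2 − 8/3) = -14, so the B_2-coordinate is 1/2.
[B_1B_2M] = ½·((-1/2)·(-8−(-7/3)) + (-4)·(-7/3−(-1)) + (-5/2)·(-1−(-8))) = ½·(17/6 + 16/3 − 35/2) = -14/3, so the B_3-coordinate is 1/6.
Check: 1/3 + 1/2 + 1/6 = 1.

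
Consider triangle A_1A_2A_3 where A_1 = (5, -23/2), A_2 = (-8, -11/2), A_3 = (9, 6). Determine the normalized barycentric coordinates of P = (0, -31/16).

Signed area of the reference triangle: [A_1A_2A_3] = ½·(5·(-11/2−6) + (-8)·(6−(-23/2)) + 9·(-23/2−(-11/2))) = ½·(-115/2 − 140 − 54) = -503/4.
[PA_2A_3] = ½·(0·(-11/2−6) + (-8)·(6−(-31/16)) + 9·(-31/16−(-11/2))) = ½·(0 − 127/2 + 513/16) = -503/32, so the A_1-coordinate is (-503/32)/(-503/4) = 1/8.
[A_1PA_3] = ½·(5·(-31/16−6) + 0·(6−(-23/2)) + 9·(-23/2−(-31/16))) = ½·(-635/16 + 0 − 1377/16) = -503/8, so the A_2-coordinate is 1/2.
[A_1A_2P] = ½·(5·(-11/2−(-31/16)) + (-8)·(-31/16−(-23/2)) + 0·(-23/2−(-11/2))) = ½·(-285/16 − 153/2 + 0) = -1509/32, so the A_3-coordinate is 3/8.

(1/8, 1/2, 3/8)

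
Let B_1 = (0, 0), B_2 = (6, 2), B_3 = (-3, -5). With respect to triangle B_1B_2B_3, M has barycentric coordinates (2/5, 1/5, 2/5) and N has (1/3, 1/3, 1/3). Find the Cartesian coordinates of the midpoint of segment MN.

Barycentric coordinates of the midpoint are the average: (11/30, 4/15, 11/30).
Converting: (11/30)·B_1 + (4/15)·B_2 + (11/30)·B_3 = (1/2, -13/10).

(1/2, -13/10)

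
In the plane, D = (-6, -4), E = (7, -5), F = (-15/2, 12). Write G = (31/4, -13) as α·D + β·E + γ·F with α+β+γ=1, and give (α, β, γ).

Signed area of the reference triangle: [DEF] = ½·((-6)·(-5−12) + 7·(12−(-4)) + (-15/2)·(-4−(-5))) = ½·(102 + 112 − 15/2) = 413/4.
[GEF] = ½·((31/4)·(-5−12) + 7·(12−(-13)) + (-15/2)·(-13−(-5))) = ½·(-527/4 + 175 + 60) = 413/8, so the D-coordinate is (413/8)/(413/4) = 1/2.
[DGF] = ½·((-6)·(-13−12) + (31/4)·(12−(-4)) + (-15/2)·(-4−(-13))) = ½·(150 + 124 − 135/2) = 413/4, so the E-coordinate is 1.
[DEG] = ½·((-6)·(-5−(-13)) + 7·(-13−(-4)) + (31/4)·(-4−(-5))) = ½·(-48 − 63 + 31/4) = -413/8, so the F-coordinate is -1/2.
Check: 1/2 + 1 − 1/2 = 1.

(1/2, 1, -1/2)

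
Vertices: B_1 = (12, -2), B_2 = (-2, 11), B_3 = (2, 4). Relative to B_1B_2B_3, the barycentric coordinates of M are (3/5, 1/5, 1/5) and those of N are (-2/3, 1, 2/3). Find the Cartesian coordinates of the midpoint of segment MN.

Barycentric coordinates of the midpoint are the average: (-1/30, 3/5, 13/30).
Converting: (-1/30)·B_1 + (3/5)·B_2 + (13/30)·B_3 = (-11/15, 42/5).

(-11/15, 42/5)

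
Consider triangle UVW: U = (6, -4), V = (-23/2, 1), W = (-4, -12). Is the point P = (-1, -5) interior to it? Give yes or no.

Barycentric coordinates of P: (183/380, 23/95, 21/76).
The three coordinates are positive, positive, positive; a point is interior exactly when all three are positive.

yes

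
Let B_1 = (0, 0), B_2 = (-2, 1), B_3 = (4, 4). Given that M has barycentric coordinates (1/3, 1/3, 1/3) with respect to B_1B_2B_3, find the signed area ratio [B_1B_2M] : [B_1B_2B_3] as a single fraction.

The signed ratio [B_1B_2M]/[B_1B_2B_3] equals the barycentric coordinate of M at vertex B_3, which is 1/3.

1/3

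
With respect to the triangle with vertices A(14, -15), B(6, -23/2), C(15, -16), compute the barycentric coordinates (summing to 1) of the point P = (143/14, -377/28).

(2/7, 1/2, 3/14)

Signed area of the reference triangle: [ABC] = ½·(14·(-23/2−(-16)) + 6·(-16−(-15)) + 15·(-15−(-23/2))) = ½·(63 − 6 − 105/2) = 9/4.
[PBC] = ½·((143/14)·(-23/2−(-16)) + 6·(-16−(-377/28)) + 15·(-377/28−(-23/2))) = ½·(1287/28 − 213/14 − 825/28) = 9/14, so the A-coordinate is (9/14)/(9/4) = 2/7.
[APC] = ½·(14·(-377/28−(-16)) + (143/14)·(-16−(-15)) + 15·(-15−(-377/28))) = ½·(71/2 − 143/14 − 645/28) = 9/8, so the B-coordinate is 1/2.
[ABP] = ½·(14·(-23/2−(-377/28)) + 6·(-377/28−(-15)) + (143/14)·(-15−(-23/2))) = ½·(55/2 + 129/14 − 143/4) = 27/56, so the C-coordinate is 3/14.
Check: 2/7 + 1/2 + 3/14 = 1.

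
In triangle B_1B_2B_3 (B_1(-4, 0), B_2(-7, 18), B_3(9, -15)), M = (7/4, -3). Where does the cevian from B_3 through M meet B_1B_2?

(-11/2, 9)

Barycentric coordinates of M with respect to B_1B_2B_3: (1/4, 1/4, 1/2).
On side B_1B_2 the B_3-coordinate is zero; dropping M's B_3-weight 1/2 and renormalizing the remaining 1/4 : 1/4 gives weights 1/2, 1/2 on B_1, B_2.
N = (1/2)·(-4, 0) + (1/2)·(-7, 18) = (-11/2, 9).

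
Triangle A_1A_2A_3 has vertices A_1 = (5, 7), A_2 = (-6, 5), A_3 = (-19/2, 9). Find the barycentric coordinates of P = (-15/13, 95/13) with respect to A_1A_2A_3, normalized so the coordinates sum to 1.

Signed area of the reference triangle: [A_1A_2A_3] = ½·(5·(5−9) + (-6)·(9−7) + (-19/2)·(7−5)) = ½·(-20 − 12 − 19) = -51/2.
[PA_2A_3] = ½·((-15/13)·(5−9) + (-6)·(9−(95/13)) + (-19/2)·(95/13−5)) = ½·(60/13 − 132/13 − 285/13) = -357/26, so the A_1-coordinate is (-357/26)/(-51/2) = 7/13.
[A_1PA_3] = ½·(5·(95/13−9) + (-15/13)·(9−7) + (-19/2)·(7−(95/13))) = ½·(-110/13 − 30/13 + 38/13) = -51/13, so the A_2-coordinate is 2/13.
[A_1A_2P] = ½·(5·(5−(95/13)) + (-6)·(95/13−7) + (-15/13)·(7−5)) = ½·(-150/13 − 24/13 − 30/13) = -102/13, so the A_3-coordinate is 4/13.
Check: 7/13 + 2/13 + 4/13 = 1.

(7/13, 2/13, 4/13)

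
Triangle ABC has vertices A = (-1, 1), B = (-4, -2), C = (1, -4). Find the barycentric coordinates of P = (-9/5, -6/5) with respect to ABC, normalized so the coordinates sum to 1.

Signed area of the reference triangle: [ABC] = ½·((-1)·(-2−(-4)) + (-4)·(-4−1) + 1·(1−(-2))) = ½·(-2 + 20 + 3) = 21/2.
[PBC] = ½·((-9/5)·(-2−(-4)) + (-4)·(-4−(-6/5)) + 1·(-6/5−(-2))) = ½·(-18/5 + 56/5 + 4/5) = 21/5, so the A-coordinate is (21/5)/(21/2) = 2/5.
[APC] = ½·((-1)·(-6/5−(-4)) + (-9/5)·(-4−1) + 1·(1−(-6/5))) = ½·(-14/5 + 9 + 11/5) = 21/5, so the B-coordinate is 2/5.
[ABP] = ½·((-1)·(-2−(-6/5)) + (-4)·(-6/5−1) + (-9/5)·(1−(-2))) = ½·(4/5 + 44/5 − 27/5) = 21/10, so the C-coordinate is 1/5.
Check: 2/5 + 2/5 + 1/5 = 1.

(2/5, 2/5, 1/5)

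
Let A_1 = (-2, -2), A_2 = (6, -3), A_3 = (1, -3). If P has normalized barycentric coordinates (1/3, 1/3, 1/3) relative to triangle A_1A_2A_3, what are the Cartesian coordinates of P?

P = (1/3)·A_1 + (1/3)·A_2 + (1/3)·A_3.
x-coordinate: (1/3)·(-2) + (1/3)·6 + (1/3)·1 = 5/3.
y-coordinate: (1/3)·(-2) + (1/3)·(-3) + (1/3)·(-3) = -8/3.

(5/3, -8/3)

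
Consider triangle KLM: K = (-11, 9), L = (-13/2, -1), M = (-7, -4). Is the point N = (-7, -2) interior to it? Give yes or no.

Barycentric coordinates of N: (2/37, 16/37, 19/37).
The three coordinates are positive, positive, positive; a point is interior exactly when all three are positive.

yes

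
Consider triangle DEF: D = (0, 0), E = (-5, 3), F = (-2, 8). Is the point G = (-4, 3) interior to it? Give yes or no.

Barycentric coordinates of G: (5/34, 13/17, 3/34).
The three coordinates are positive, positive, positive; a point is interior exactly when all three are positive.

yes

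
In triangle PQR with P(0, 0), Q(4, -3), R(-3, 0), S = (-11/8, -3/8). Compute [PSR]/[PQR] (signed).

1/8

[PQR] = ½·(0·(-3−0) + 4·(0−0) + (-3)·(0−(-3))) = ½·(0 + 0 − 9) = -9/2.
[PSR] = ½·(0·(-3/8−0) + (-11/8)·(0−0) + (-3)·(0−(-3/8))) = ½·(0 + 0 − 9/8) = -9/16, so the ratio is (-9/16)/(-9/2) = 1/8.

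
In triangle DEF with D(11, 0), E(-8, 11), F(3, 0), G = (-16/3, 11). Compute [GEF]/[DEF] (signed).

1/3

[DEF] = ½·(11·(11−0) + (-8)·(0−0) + 3·(0−11)) = ½·(121 + 0 − 33) = 44.
[GEF] = ½·((-16/3)·(11−0) + (-8)·(0−11) + 3·(11−11)) = ½·(-176/3 + 88 + 0) = 44/3, so the ratio is (44/3)/44 = 1/3.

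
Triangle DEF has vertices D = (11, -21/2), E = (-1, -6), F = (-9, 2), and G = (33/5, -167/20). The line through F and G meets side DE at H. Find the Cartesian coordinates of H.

Barycentric coordinates of G with respect to DEF: (7/10, 1/5, 1/10).
On side DE the F-coordinate is zero; dropping G's F-weight 1/10 and renormalizing the remaining 7/10 : 1/5 gives weights 7/9, 2/9 on D, E.
H = (7/9)·(11, -21/2) + (2/9)·(-1, -6) = (25/3, -19/2).

(25/3, -19/2)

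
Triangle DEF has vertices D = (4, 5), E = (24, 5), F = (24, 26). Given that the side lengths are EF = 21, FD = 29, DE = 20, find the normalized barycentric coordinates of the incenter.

The incenter has barycentric coordinates proportional to the opposite side lengths: (21 : 29 : 20).
Normalizing by 21+29+20 = 70 gives (3/10, 29/70, 2/7).

(3/10, 29/70, 2/7)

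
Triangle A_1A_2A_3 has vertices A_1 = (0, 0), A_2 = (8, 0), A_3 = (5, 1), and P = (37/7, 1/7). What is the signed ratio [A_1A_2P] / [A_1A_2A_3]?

1/7

[A_1A_2A_3] = ½·(0·(0−1) + 8·(1−0) + 5·(0−0)) = ½·(0 + 8 + 0) = 4.
[A_1A_2P] = ½·(0·(0−(1/7)) + 8·(1/7−0) + (37/7)·(0−0)) = ½·(0 + 8/7 + 0) = 4/7, so the ratio is (4/7)/4 = 1/7.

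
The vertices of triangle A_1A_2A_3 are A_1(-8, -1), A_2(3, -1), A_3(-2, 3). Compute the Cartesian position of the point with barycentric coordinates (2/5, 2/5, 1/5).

P = (2/5)·A_1 + (2/5)·A_2 + (1/5)·A_3.
x-coordinate: (2/5)·(-8) + (2/5)·3 + (1/5)·(-2) = -12/5.
y-coordinate: (2/5)·(-1) + (2/5)·(-1) + (1/5)·3 = -1/5.

(-12/5, -1/5)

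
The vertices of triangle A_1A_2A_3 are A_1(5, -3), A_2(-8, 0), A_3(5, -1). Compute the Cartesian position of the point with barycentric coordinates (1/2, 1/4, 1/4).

P = (1/2)·A_1 + (1/4)·A_2 + (1/4)·A_3.
x-coordinate: (1/2)·5 + (1/4)·(-8) + (1/4)·5 = 7/4.
y-coordinate: (1/2)·(-3) + (1/4)·0 + (1/4)·(-1) = -7/4.

(7/4, -7/4)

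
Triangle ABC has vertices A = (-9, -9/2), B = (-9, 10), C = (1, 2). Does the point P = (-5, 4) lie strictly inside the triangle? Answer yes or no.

Barycentric coordinates of P: (28/145, 59/145, 2/5).
The three coordinates are positive, positive, positive; a point is interior exactly when all three are positive.

yes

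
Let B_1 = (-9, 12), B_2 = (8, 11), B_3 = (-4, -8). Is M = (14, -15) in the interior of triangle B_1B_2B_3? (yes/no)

Barycentric coordinates of M: (-426/335, 65/67, 436/335).
The three coordinates are negative, positive, positive; a point is interior exactly when all three are positive.

no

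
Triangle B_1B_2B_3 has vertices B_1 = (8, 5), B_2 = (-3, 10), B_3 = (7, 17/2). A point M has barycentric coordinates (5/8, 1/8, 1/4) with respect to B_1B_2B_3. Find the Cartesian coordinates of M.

(51/8, 13/2)

M = (5/8)·B_1 + (1/8)·B_2 + (1/4)·B_3.
x-coordinate: (5/8)·8 + (1/8)·(-3) + (1/4)·7 = 51/8.
y-coordinate: (5/8)·5 + (1/8)·10 + (1/4)·(17/2) = 13/2.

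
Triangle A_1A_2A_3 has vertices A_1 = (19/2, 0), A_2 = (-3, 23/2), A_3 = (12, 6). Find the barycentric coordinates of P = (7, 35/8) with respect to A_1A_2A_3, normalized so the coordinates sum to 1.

(1/2, 1/4, 1/4)

Signed area of the reference triangle: [A_1A_2A_3] = ½·((19/2)·(23/2−6) + (-3)·(6−0) + 12·(0−(23/2))) = ½·(209/4 − 18 − 138) = -415/8.
[PA_2A_3] = ½·(7·(23/2−6) + (-3)·(6−(35/8)) + 12·(35/8−(23/2))) = ½·(77/2 − 39/8 − 171/2) = -415/16, so the A_1-coordinate is (-415/16)/(-415/8) = 1/2.
[A_1PA_3] = ½·((19/2)·(35/8−6) + 7·(6−0) + 12·(0−(35/8))) = ½·(-247/16 + 42 − 105/2) = -415/32, so the A_2-coordinate is 1/4.
[A_1A_2P] = ½·((19/2)·(23/2−(35/8)) + (-3)·(35/8−0) + 7·(0−(23/2))) = ½·(1083/16 − 105/8 − 161/2) = -415/32, so the A_3-coordinate is 1/4.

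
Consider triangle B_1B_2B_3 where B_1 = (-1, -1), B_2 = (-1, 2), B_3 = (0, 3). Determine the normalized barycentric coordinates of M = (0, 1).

(2/3, -2/3, 1)

Signed area of the reference triangle: [B_1B_2B_3] = ½·((-1)·(2−3) + (-1)·(3−(-1)) + 0·(-1−2)) = ½·(1 − 4 + 0) = -3/2.
[MB_2B_3] = ½·(0·(2−3) + (-1)·(3−1) + 0·(1−2)) = ½·(0 − 2 + 0) = -1, so the B_1-coordinate is (-1)/(-3/2) = 2/3.
[B_1MB_3] = ½·((-1)·(1−3) + 0·(3−(-1)) + 0·(-1−1)) = ½·(2 + 0 + 0) = 1, so the B_2-coordinate is -2/3.
[B_1B_2M] = ½·((-1)·(2−1) + (-1)·(1−(-1)) + 0·(-1−2)) = ½·(-1 − 2 + 0) = -3/2, so the B_3-coordinate is 1.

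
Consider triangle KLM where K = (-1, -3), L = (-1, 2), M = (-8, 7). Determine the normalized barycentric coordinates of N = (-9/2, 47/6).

(-2/3, 7/6, 1/2)

Signed area of the reference triangle: [KLM] = ½·((-1)·(2−7) + (-1)·(7−(-3)) + (-8)·(-3−2)) = ½·(5 − 10 + 40) = 35/2.
[NLM] = ½·((-9/2)·(2−7) + (-1)·(7−(47/6)) + (-8)·(47/6−2)) = ½·(45/2 + 5/6 − 140/3) = -35/3, so the K-coordinate is (-35/3)/(35/2) = -2/3.
[KNM] = ½·((-1)·(47/6−7) + (-9/2)·(7−(-3)) + (-8)·(-3−(47/6))) = ½·(-5/6 − 45 + 260/3) = 245/12, so the L-coordinate is 7/6.
[KLN] = ½·((-1)·(2−(47/6)) + (-1)·(47/6−(-3)) + (-9/2)·(-3−2)) = ½·(35/6 − 65/6 + 45/2) = 35/4, so the M-coordinate is 1/2.
Check: -2/3 + 7/6 + 1/2 = 1.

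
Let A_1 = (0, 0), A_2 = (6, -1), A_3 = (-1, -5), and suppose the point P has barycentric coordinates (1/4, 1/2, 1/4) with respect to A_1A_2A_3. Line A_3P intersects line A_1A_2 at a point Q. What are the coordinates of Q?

(4, -2/3)

Line A_3P meets A_1A_2 where the A_3-coordinate vanishes; zeroing P's A_3-weight and renormalizing leaves A_1, A_2-weights 1/4 : 1/2 → (1/3, 2/3).
So Q = (1/3)·A_1 + (2/3)·A_2 = (4, -2/3).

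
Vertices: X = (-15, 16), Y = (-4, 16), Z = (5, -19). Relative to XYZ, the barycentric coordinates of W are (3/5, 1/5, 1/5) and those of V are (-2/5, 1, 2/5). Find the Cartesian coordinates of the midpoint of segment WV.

(-12/5, 11/2)

Barycentric coordinates of the midpoint are the average: (1/10, 3/5, 3/10).
Converting: (1/10)·X + (3/5)·Y + (3/10)·Z = (-12/5, 11/2).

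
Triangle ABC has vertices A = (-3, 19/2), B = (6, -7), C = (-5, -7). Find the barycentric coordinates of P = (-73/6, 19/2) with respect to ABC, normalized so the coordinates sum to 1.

(1, -5/6, 5/6)

Signed area of the reference triangle: [ABC] = ½·((-3)·(-7−(-7)) + 6·(-7−(19/2)) + (-5)·(19/2−(-7))) = ½·(0 − 99 − 165/2) = -363/4.
[PBC] = ½·((-73/6)·(-7−(-7)) + 6·(-7−(19/2)) + (-5)·(19/2−(-7))) = ½·(0 − 99 − 165/2) = -363/4, so the A-coordinate is (-363/4)/(-363/4) = 1.
[APC] = ½·((-3)·(19/2−(-7)) + (-73/6)·(-7−(19/2)) + (-5)·(19/2−(19/2))) = ½·(-99/2 + 803/4 + 0) = 605/8, so the B-coordinate is -5/6.
[ABP] = ½·((-3)·(-7−(19/2)) + 6·(19/2−(19/2)) + (-73/6)·(19/2−(-7))) = ½·(99/2 + 0 − 803/4) = -605/8, so the C-coordinate is 5/6.
Check: 1 − 5/6 + 5/6 = 1.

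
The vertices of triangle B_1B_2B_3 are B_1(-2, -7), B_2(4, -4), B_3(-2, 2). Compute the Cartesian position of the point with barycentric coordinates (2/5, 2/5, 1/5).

(2/5, -4)

M = (2/5)·B_1 + (2/5)·B_2 + (1/5)·B_3.
x-coordinate: (2/5)·(-2) + (2/5)·4 + (1/5)·(-2) = 2/5.
y-coordinate: (2/5)·(-7) + (2/5)·(-4) + (1/5)·2 = -4.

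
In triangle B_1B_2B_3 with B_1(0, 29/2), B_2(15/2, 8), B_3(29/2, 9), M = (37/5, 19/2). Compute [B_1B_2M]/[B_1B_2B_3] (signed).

1/5

[B_1B_2B_3] = ½·(0·(8−9) + (15/2)·(9−(29/2)) + (29/2)·(29/2−8)) = ½·(0 − 165/4 + 377/4) = 53/2.
[B_1B_2M] = ½·(0·(8−(19/2)) + (15/2)·(19/2−(29/2)) + (37/5)·(29/2−8)) = ½·(0 − 75/2 + 481/10) = 53/10, so the ratio is (53/10)/(53/2) = 1/5.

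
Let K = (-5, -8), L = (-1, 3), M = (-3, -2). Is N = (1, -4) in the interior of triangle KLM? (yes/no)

no

Barycentric coordinates of N: (12, 14, -25).
The three coordinates are positive, positive, negative; a point is interior exactly when all three are positive.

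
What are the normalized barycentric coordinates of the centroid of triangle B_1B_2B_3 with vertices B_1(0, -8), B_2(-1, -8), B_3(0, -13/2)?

(1/3, 1/3, 1/3)

The centroid is the average of the vertices, so each weight is 1/3.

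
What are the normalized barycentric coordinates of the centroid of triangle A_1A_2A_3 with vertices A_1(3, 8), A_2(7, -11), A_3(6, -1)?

The centroid is the average of the vertices, so each weight is 1/3.

(1/3, 1/3, 1/3)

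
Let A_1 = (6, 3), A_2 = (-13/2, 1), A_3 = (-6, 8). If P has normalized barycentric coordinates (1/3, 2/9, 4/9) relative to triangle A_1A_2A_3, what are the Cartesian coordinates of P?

P = (1/3)·A_1 + (2/9)·A_2 + (4/9)·A_3.
x-coordinate: (1/3)·6 + (2/9)·(-13/2) + (4/9)·(-6) = -19/9.
y-coordinate: (1/3)·3 + (2/9)·1 + (4/9)·8 = 43/9.

(-19/9, 43/9)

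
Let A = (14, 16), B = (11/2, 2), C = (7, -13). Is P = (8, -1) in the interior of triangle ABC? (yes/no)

Barycentric coordinates of P: (2/9, 10/27, 11/27).
The three coordinates are positive, positive, positive; a point is interior exactly when all three are positive.

yes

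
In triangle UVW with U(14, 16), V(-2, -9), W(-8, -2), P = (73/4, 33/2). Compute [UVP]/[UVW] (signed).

[UVW] = ½·(14·(-9−(-2)) + (-2)·(-2−16) + (-8)·(16−(-9))) = ½·(-98 + 36 − 200) = -131.
[UVP] = ½·(14·(-9−(33/2)) + (-2)·(33/2−16) + (73/4)·(16−(-9))) = ½·(-357 − 1 + 1825/4) = 393/8, so the ratio is (393/8)/(-131) = -3/8.

-3/8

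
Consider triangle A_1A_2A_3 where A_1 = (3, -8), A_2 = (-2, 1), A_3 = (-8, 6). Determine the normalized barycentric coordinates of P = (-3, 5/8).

(1/4, 3/8, 3/8)

Signed area of the reference triangle: [A_1A_2A_3] = ½·(3·(1−6) + (-2)·(6−(-8)) + (-8)·(-8−1)) = ½·(-15 − 28 + 72) = 29/2.
[PA_2A_3] = ½·((-3)·(1−6) + (-2)·(6−(5/8)) + (-8)·(5/8−1)) = ½·(15 − 43/4 + 3) = 29/8, so the A_1-coordinate is (29/8)/(29/2) = 1/4.
[A_1PA_3] = ½·(3·(5/8−6) + (-3)·(6−(-8)) + (-8)·(-8−(5/8))) = ½·(-129/8 − 42 + 69) = 87/16, so the A_2-coordinate is 3/8.
[A_1A_2P] = ½·(3·(1−(5/8)) + (-2)·(5/8−(-8)) + (-3)·(-8−1)) = ½·(9/8 − 69/4 + 27) = 87/16, so the A_3-coordinate is 3/8.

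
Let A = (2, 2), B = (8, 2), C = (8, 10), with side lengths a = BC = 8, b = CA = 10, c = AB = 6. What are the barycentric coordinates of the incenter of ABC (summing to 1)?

The incenter has barycentric coordinates proportional to the opposite side lengths: (8 : 10 : 6).
Normalizing by 8+10+6 = 24 gives (1/3, 5/12, 1/4).

(1/3, 5/12, 1/4)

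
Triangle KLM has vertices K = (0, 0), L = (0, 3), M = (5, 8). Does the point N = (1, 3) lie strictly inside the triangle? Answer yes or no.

Barycentric coordinates of N: (1/3, 7/15, 1/5).
The three coordinates are positive, positive, positive; a point is interior exactly when all three are positive.

yes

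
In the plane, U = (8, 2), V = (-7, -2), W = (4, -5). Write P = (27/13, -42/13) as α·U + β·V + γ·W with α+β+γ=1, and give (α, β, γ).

(2/13, 3/13, 8/13)

Signed area of the reference triangle: [UVW] = ½·(8·(-2−(-5)) + (-7)·(-5−2) + 4·(2−(-2))) = ½·(24 + 49 + 16) = 89/2.
[PVW] = ½·((27/13)·(-2−(-5)) + (-7)·(-5−(-42/13)) + 4·(-42/13−(-2))) = ½·(81/13 + 161/13 − 64/13) = 89/13, so the U-coordinate is (89/13)/(89/2) = 2/13.
[UPW] = ½·(8·(-42/13−(-5)) + (27/13)·(-5−2) + 4·(2−(-42/13))) = ½·(184/13 − 189/13 + 272/13) = 267/26, so the V-coordinate is 3/13.
[UVP] = ½·(8·(-2−(-42/13)) + (-7)·(-42/13−2) + (27/13)·(2−(-2))) = ½·(128/13 + 476/13 + 108/13) = 356/13, so the W-coordinate is 8/13.
Check: 2/13 + 3/13 + 8/13 = 1.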